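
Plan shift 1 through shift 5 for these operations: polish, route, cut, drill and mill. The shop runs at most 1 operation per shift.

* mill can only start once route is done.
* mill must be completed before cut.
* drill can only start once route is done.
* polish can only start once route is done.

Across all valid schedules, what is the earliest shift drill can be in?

Precedence pushes drill to at least shift 2.
drill at shift 2 is achievable: drill -> shift 2, route -> shift 1, polish -> shift 4, cut -> shift 5, mill -> shift 3.

shift 2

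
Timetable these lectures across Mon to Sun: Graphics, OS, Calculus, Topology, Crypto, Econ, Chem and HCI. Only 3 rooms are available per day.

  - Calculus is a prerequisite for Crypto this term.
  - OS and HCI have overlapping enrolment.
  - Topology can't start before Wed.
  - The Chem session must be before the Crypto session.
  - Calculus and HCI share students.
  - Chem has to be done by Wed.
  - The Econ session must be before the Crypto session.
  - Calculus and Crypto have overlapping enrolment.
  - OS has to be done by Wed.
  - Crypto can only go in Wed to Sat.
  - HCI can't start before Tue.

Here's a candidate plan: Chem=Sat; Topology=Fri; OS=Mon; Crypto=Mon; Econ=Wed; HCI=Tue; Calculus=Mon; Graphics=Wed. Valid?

No. The Chem session must be before the Crypto session is not satisfied.

OS and HCI have overlapping enrolment — holds.
Only 3 rooms are available per day — holds.
The Chem session must be before the Crypto session — violated.
Calculus and Crypto have overlapping enrolment — violated.
Chem has to be done by Wed — violated.
OS has to be done by Wed — holds.
HCI can't start before Tue — holds.
Calculus is a prerequisite for Crypto this term — violated.
The Econ session must be before the Crypto session — violated.
Topology can't start before Wed — holds.
Calculus and HCI share students — holds.
Crypto can only go in Wed to Sat — violated.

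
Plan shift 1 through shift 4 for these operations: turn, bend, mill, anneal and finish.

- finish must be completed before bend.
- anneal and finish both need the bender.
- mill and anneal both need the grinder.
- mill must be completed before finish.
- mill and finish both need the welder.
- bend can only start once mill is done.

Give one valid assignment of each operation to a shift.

finish=shift 2, mill=shift 1, anneal=shift 3, bend=shift 3, turn=shift 1

Checking: mill(shift 1) before bend(shift 3); finish(shift 2) before bend(shift 3); mill(shift 1) before finish(shift 2); mill(shift 1) != finish(shift 2); mill(shift 1) != anneal(shift 3); anneal(shift 3) != finish(shift 2).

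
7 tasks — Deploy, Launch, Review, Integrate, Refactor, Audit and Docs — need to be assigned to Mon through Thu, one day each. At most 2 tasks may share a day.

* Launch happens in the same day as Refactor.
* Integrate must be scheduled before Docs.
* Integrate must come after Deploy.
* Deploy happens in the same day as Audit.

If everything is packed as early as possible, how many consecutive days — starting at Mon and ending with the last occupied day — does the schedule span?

4

The precedence chain requires at least 3 distinct days.
With at most 2 per day and 7 tasks, at least 4 days are needed.
4 works (last occupied day: Thu): for example Deploy -> Mon, Launch -> Thu, Integrate -> Tue, Audit -> Mon, Docs -> Wed, Refactor -> Thu, Review -> Tue.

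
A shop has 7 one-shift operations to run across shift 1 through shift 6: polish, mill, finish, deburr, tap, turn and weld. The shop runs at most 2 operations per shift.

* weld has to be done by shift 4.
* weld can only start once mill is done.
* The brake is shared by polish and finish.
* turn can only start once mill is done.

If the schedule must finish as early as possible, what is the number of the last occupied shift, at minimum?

The precedence chain requires at least 2 distinct shifts.
With at most 2 per shift and 7 operations, at least 4 shifts are needed.
4 works (last occupied shift: shift 4): for example turn -> shift 2, polish -> shift 1, deburr -> shift 3, finish -> shift 3, weld -> shift 2, tap -> shift 4, mill -> shift 1.

4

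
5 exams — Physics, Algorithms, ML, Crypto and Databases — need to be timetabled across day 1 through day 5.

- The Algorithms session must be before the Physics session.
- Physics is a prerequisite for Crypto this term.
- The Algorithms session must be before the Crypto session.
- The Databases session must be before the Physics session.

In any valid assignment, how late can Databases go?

Downstream work caps Databases at day 3.
Databases at day 3 is achievable: Crypto -> day 5, ML -> day 1, Physics -> day 4, Algorithms -> day 1, Databases -> day 3.

day 3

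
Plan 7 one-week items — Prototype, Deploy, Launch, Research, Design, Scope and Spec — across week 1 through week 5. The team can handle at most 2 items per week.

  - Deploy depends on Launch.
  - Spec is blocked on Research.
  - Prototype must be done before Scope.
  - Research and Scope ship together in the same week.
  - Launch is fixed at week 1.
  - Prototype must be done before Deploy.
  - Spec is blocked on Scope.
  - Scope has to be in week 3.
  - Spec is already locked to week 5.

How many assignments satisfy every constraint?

15

Splitting on Prototype: it can be week 1 (8), week 2 (7). Listing each branch's schedules as (Deploy, Launch, Research, Design, Scope, Spec) by week number:
Prototype=week 1: (2,1,3,2,3,5) (2,1,3,4,3,5) (2,1,3,5,3,5) (4,1,3,2,3,5) (4,1,3,4,3,5) (4,1,3,5,3,5) (5,1,3,2,3,5) (5,1,3,4,3,5) — 8.
Prototype=week 2: (4,1,3,1,3,5) (4,1,3,2,3,5) (4,1,3,4,3,5) (4,1,3,5,3,5) (5,1,3,1,3,5) (5,1,3,2,3,5) (5,1,3,4,3,5) — 7.
Summing: 8 + 7 = 15.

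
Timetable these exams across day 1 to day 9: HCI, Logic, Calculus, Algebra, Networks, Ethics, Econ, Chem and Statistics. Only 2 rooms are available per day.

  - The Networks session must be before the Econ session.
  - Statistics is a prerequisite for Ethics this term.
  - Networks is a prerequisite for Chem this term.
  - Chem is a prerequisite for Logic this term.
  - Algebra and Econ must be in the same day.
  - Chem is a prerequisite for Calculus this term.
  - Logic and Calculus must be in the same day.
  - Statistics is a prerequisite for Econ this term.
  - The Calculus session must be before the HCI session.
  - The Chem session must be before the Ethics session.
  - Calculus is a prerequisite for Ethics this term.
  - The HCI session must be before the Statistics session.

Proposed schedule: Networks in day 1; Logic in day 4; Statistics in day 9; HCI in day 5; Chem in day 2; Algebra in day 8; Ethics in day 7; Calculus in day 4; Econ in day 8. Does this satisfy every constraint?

Invalid. Statistics is a prerequisite for Ethics this term.

Chem is a prerequisite for Calculus this term — holds.
Networks is a prerequisite for Chem this term — holds.
Chem is a prerequisite for Logic this term — holds.
The HCI session must be before the Statistics session — holds.
Only 2 rooms are available per day — holds.
Logic and Calculus must be in the same day — holds.
Statistics is a prerequisite for Ethics this term — violated.
The Chem session must be before the Ethics session — holds.
Algebra and Econ must be in the same day — holds.
Statistics is a prerequisite for Econ this term — violated.
The Networks session must be before the Econ session — holds.
The Calculus session must be before the HCI session — holds.
Calculus is a prerequisite for Ethics this term — holds.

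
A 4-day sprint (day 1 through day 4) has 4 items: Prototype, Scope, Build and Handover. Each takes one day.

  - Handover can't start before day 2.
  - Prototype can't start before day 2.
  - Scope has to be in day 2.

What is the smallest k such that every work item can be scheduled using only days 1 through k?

Prototype can't be placed before day 2, so the schedule must run through at least day 2.
2 works (last occupied day: day 2): for example Build -> day 1, Prototype -> day 2, Handover -> day 2, Scope -> day 2.

2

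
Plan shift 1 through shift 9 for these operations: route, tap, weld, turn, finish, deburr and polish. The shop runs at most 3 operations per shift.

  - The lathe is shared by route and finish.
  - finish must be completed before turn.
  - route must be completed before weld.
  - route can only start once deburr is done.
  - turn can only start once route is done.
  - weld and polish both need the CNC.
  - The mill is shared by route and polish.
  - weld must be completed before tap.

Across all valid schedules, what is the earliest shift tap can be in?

shift 4

Precedence pushes tap to at least shift 4.
tap at shift 4 is achievable: turn in shift 3; polish in shift 1; deburr in shift 1; finish in shift 1; route in shift 2; tap in shift 4; weld in shift 3.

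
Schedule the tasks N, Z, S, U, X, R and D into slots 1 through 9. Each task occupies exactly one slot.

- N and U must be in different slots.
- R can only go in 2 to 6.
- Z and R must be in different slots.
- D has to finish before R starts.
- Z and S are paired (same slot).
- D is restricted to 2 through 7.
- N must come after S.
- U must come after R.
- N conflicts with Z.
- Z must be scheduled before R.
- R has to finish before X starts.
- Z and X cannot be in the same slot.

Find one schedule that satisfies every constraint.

N in 2, Z in 1, R in 3, X in 4, D in 2, S in 1, U in 4

Checking: S(1) before N(2); R(3) before U(4); R(3) before X(4); Z(1) before R(3); D(2) before R(3); N(2) != Z(1); Z(1) != X(4); Z(1) != R(3); N(2) != U(4); Z = S = 1; R=3 in [2,6]; D=2 in [2,7].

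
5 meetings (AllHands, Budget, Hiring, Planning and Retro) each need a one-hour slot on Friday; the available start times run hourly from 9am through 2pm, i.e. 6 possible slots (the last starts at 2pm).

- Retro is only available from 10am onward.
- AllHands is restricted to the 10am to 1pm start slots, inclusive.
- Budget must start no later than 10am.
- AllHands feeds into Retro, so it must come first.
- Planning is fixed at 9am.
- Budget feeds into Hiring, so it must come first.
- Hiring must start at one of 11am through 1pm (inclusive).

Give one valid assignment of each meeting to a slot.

Budget -> 9am, Planning -> 9am, Hiring -> 11am, AllHands -> 10am, Retro -> 11am

Checking: Budget(9am) before Hiring(11am); AllHands(10am) before Retro(11am); Retro=11am in [10am,2pm]; Budget=9am in [9am,10am]; AllHands=10am in [10am,1pm]; Hiring=11am in [11am,1pm]; Planning=9am in [9am,9am].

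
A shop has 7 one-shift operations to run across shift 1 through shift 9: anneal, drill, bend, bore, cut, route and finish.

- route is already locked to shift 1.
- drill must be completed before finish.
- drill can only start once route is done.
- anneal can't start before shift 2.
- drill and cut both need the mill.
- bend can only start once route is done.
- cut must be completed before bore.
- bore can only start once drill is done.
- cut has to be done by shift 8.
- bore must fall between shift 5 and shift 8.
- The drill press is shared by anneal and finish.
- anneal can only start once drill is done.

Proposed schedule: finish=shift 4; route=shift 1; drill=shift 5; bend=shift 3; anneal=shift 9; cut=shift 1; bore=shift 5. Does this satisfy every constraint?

No — it violates: drill must be completed before finish

bore must fall between shift 5 and shift 8 — holds.
The drill press is shared by anneal and finish — holds.
bend can only start once route is done — holds.
anneal can't start before shift 2 — holds.
drill can only start once route is done — holds.
bore can only start once drill is done — violated.
route is already locked to shift 1 — holds.
cut must be completed before bore — holds.
cut has to be done by shift 8 — holds.
anneal can only start once drill is done — holds.
drill and cut both need the mill — holds.
drill must be completed before finish — violated.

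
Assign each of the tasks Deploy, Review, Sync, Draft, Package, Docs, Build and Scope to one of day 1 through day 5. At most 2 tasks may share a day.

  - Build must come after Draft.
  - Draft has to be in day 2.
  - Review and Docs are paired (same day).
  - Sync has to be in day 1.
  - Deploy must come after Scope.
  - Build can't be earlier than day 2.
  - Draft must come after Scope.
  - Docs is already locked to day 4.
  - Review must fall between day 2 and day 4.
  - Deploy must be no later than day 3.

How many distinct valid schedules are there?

Splitting on Deploy: it can be day 2 (4), day 3 (5). Listing each branch's schedules as (Review, Sync, Draft, Package, Docs, Build, Scope) by day number:
Deploy=day 2: (4,1,2,3,4,3,1) (4,1,2,3,4,5,1) (4,1,2,5,4,3,1) (4,1,2,5,4,5,1) — 4.
Deploy=day 3: (4,1,2,2,4,3,1) (4,1,2,2,4,5,1) (4,1,2,3,4,5,1) (4,1,2,5,4,3,1) (4,1,2,5,4,5,1) — 5.
Summing: 4 + 5 = 9.

9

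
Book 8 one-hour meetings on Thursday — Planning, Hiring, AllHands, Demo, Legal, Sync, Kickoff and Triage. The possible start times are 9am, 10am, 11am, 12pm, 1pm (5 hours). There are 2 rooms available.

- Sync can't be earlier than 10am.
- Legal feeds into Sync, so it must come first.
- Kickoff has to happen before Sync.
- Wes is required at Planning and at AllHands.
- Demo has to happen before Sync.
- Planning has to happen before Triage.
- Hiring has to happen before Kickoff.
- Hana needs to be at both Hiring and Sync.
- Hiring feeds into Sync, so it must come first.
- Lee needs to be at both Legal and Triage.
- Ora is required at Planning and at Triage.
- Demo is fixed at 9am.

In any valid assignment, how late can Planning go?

Downstream work caps Planning at 12pm.
Planning at 12pm is achievable: Demo in 9am, Sync in 11am, Legal in 10am, Planning in 12pm, Hiring in 9am, AllHands in 11am, Triage in 1pm, Kickoff in 10am.

12pm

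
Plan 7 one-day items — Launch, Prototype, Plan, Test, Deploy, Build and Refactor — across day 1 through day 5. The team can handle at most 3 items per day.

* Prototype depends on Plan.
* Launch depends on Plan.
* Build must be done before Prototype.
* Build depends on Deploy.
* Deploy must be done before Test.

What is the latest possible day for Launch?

Precedence pushes Launch to at least day 2.
Launch at day 5 is achievable: Plan in day 1, Refactor in day 1, Deploy in day 1, Build in day 2, Launch in day 5, Prototype in day 3, Test in day 2.

day 5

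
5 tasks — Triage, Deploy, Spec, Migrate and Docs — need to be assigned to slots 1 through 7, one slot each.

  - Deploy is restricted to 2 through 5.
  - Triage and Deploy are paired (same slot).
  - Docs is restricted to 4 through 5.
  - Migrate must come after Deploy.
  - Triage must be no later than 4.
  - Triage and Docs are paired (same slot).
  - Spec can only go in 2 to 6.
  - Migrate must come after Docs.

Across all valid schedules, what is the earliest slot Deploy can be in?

4

Deploy is available from 2; Deploy must be in the same slot as Docs, which can't be before 4, so Deploy is at least 4; Deploy's own window allows nothing later than 5; Deploy must be in the same slot as Triage, which can't be after 4, so Deploy is at most 4.
Deploy at 4 is achievable: Deploy in 4, Triage in 4, Spec in 2, Migrate in 5, Docs in 4.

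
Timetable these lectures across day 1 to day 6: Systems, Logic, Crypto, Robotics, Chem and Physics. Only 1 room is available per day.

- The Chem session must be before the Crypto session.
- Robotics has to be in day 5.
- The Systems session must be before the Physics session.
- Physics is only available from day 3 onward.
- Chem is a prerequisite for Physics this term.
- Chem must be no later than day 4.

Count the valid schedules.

25

Splitting on Systems: it can be day 1 (8), day 2 (8), day 3 (6), day 4 (3). Listing each branch's schedules as (Logic, Crypto, Robotics, Chem, Physics) by day number:
Systems=day 1: (2,4,5,3,6) (2,6,5,3,4) (3,4,5,2,6) (3,6,5,2,4) (4,3,5,2,6) (4,6,5,2,3) (6,3,5,2,4) (6,4,5,2,3) — 8.
Systems=day 2: (1,4,5,3,6) (1,6,5,3,4) (3,4,5,1,6) (3,6,5,1,4) (4,3,5,1,6) (4,6,5,1,3) (6,3,5,1,4) (6,4,5,1,3) — 8.
Systems=day 3: (1,4,5,2,6) (1,6,5,2,4) (2,4,5,1,6) (2,6,5,1,4) (4,2,5,1,6) (6,2,5,1,4) — 6.
Systems=day 4: (1,3,5,2,6) (2,3,5,1,6) (3,2,5,1,6) — 3.
Summing: 8 + 8 + 6 + 3 = 25.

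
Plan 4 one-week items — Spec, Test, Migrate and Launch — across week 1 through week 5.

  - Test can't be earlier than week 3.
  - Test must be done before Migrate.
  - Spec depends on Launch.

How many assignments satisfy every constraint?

Splitting on Spec: it can be week 2 (3), week 3 (6), week 4 (9), week 5 (12). Listing each branch's schedules as (Test, Migrate, Launch) by week number:
Spec=week 2: (3,4,1) (3,5,1) (4,5,1) — 3.
Spec=week 3: (3,4,1) (3,4,2) (3,5,1) (3,5,2) (4,5,1) (4,5,2) — 6.
Spec=week 4: (3,4,1) (3,4,2) (3,4,3) (3,5,1) (3,5,2) (3,5,3) (4,5,1) (4,5,2) (4,5,3) — 9.
Spec=week 5: (3,4,1) (3,4,2) (3,4,3) (3,4,4) (3,5,1) (3,5,2) (3,5,3) (3,5,4) (4,5,1) (4,5,2) (4,5,3) (4,5,4) — 12.
Summing: 3 + 6 + 9 + 12 = 30.

30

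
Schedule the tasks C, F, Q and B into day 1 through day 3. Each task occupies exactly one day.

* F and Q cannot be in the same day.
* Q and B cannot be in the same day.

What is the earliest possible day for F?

day 1

F at day 1 is achievable: C=day 1, F=day 1, Q=day 2, B=day 1.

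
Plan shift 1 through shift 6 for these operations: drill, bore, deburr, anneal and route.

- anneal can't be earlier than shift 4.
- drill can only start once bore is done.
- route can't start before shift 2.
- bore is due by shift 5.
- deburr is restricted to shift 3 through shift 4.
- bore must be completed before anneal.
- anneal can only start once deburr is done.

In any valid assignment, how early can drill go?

shift 2

Precedence pushes drill to at least shift 2.
drill at shift 2 is achievable: drill in shift 2, anneal in shift 4, deburr in shift 3, route in shift 2, bore in shift 1.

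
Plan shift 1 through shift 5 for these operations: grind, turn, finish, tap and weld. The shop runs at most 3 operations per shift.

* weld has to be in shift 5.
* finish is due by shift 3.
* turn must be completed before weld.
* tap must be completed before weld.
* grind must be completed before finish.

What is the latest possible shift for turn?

shift 4

Downstream work caps turn at shift 4.
turn at shift 4 is achievable: tap -> shift 1; turn -> shift 4; grind -> shift 1; weld -> shift 5; finish -> shift 2.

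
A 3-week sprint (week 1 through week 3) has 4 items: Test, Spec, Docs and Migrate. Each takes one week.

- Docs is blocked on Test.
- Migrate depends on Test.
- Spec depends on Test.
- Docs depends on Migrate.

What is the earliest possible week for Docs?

week 3

Precedence pushes Docs to at least week 3.
Docs at week 3 is achievable: Docs=week 3; Spec=week 2; Migrate=week 2; Test=week 1.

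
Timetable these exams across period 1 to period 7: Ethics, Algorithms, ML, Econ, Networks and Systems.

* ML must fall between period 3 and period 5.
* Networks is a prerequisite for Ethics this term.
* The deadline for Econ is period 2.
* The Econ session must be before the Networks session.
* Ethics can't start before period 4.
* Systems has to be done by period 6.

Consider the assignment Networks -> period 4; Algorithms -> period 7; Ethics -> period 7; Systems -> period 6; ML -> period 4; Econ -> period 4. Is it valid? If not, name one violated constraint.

No — it violates: The deadline for Econ is period 2

Systems has to be done by period 6 — holds.
ML must fall between period 3 and period 5 — holds.
The Econ session must be before the Networks session — violated.
The deadline for Econ is period 2 — violated.
Ethics can't start before period 4 — holds.
Networks is a prerequisite for Ethics this term — holds.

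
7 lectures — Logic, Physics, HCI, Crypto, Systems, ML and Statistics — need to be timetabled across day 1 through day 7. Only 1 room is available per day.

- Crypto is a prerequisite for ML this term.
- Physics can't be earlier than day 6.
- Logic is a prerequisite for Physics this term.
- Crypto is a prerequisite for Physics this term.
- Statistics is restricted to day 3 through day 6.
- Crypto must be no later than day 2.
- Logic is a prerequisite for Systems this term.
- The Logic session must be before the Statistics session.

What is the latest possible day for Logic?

Downstream work caps Logic at day 5.
Logic at day 4 is achievable: Systems -> day 7; Statistics -> day 5; ML -> day 2; HCI -> day 3; Physics -> day 6; Logic -> day 4; Crypto -> day 1.
Nothing later works — the capacity limit rule out every day after day 4.

day 4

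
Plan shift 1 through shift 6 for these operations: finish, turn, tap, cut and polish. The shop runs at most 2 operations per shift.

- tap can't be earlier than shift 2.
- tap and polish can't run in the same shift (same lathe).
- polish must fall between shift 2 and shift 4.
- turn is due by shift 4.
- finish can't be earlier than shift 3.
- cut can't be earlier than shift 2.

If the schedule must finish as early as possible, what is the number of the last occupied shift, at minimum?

shift 3

With at most 2 per shift and 5 operations, at least 3 shifts are needed.
finish can't be placed before shift 3, so the schedule must run through at least shift 3.
3 works (last occupied shift: shift 3): for example turn=shift 1; tap=shift 2; polish=shift 3; finish=shift 3; cut=shift 2.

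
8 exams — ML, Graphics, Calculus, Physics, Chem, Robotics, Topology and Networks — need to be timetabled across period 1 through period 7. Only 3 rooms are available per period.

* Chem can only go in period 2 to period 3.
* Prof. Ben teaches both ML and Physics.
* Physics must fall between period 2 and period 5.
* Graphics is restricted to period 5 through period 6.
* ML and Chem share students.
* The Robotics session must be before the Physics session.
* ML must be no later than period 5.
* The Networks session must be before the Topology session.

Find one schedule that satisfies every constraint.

Topology -> period 2; Graphics -> period 5; Chem -> period 2; ML -> period 1; Physics -> period 2; Networks -> period 1; Robotics -> period 1; Calculus -> period 3

Checking: Networks(period 1) before Topology(period 2); Robotics(period 1) before Physics(period 2); ML(period 1) != Chem(period 2); ML(period 1) != Physics(period 2); Physics=period 2 in [period 2,period 5]; Chem=period 2 in [period 2,period 3]; Graphics=period 5 in [period 5,period 6]; ML=period 1 in [period 1,period 5]; max 3 per period (cap 3).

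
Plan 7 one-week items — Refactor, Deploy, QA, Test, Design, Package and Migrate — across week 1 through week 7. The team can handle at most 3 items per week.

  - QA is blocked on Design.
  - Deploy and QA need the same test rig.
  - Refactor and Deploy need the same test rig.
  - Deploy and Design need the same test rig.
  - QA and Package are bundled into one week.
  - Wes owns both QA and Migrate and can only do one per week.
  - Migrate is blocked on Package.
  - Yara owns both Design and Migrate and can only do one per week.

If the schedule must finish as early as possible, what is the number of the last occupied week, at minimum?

3

The precedence chain requires at least 3 distinct weeks.
With at most 3 per week and 7 tasks, at least 3 weeks are needed.
3 works (last occupied week: week 3): for example Deploy=week 3; Test=week 1; Refactor=week 1; Package=week 2; Migrate=week 3; QA=week 2; Design=week 1.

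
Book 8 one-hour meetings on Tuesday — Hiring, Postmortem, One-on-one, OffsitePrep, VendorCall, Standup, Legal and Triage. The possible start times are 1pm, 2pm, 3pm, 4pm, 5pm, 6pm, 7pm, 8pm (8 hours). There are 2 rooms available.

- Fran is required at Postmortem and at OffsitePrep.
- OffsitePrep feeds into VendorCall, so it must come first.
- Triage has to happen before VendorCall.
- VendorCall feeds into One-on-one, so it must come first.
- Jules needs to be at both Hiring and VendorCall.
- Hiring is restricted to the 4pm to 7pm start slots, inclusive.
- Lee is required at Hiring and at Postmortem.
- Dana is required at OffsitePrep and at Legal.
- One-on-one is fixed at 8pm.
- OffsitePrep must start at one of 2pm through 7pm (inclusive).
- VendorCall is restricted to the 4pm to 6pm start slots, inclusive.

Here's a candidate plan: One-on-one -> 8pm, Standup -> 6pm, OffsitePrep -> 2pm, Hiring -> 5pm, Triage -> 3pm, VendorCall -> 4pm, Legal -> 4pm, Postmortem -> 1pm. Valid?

Yes, all constraints hold

Jules needs to be at both Hiring and VendorCall — holds.
Lee is required at Hiring and at Postmortem — holds.
One-on-one is fixed at 8pm — holds.
OffsitePrep feeds into VendorCall, so it must come first — holds.
Triage has to happen before VendorCall — holds.
Fran is required at Postmortem and at OffsitePrep — holds.
There are 2 rooms available — holds.
VendorCall is restricted to the 4pm to 6pm start slots, inclusive — holds.
Dana is required at OffsitePrep and at Legal — holds.
OffsitePrep must start at one of 2pm through 7pm (inclusive) — holds.
VendorCall feeds into One-on-one, so it must come first — holds.
Hiring is restricted to the 4pm to 7pm start slots, inclusive — holds.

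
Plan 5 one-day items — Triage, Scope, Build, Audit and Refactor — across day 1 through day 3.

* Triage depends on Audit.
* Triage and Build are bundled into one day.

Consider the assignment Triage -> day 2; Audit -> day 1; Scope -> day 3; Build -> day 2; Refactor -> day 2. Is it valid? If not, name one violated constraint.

Triage depends on Audit — holds.
Triage and Build are bundled into one day — holds.

Valid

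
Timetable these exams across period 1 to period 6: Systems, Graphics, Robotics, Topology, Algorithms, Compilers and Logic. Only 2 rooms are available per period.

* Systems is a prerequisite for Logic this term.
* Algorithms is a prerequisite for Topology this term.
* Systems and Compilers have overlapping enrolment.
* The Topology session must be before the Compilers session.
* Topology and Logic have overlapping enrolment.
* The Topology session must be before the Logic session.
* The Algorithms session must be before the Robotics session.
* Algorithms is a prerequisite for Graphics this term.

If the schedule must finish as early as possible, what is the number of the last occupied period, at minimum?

The precedence chain requires at least 3 distinct periods.
With at most 2 per period and 7 exams, at least 4 periods are needed.
4 works (last occupied period: period 4): for example Algorithms in period 1; Graphics in period 2; Systems in period 1; Logic in period 3; Topology in period 2; Compilers in period 4; Robotics in period 3.

period 4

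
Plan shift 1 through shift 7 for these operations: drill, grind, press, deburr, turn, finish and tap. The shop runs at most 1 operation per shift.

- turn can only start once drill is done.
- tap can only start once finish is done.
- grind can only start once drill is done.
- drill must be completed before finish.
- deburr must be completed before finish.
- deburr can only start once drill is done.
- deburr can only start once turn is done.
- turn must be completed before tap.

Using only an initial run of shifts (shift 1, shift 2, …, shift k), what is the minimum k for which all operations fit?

7

The precedence chain requires at least 5 distinct shifts.
With at most 1 per shift and 7 operations, at least 7 shifts are needed.
7 works (last occupied shift: shift 7): for example press -> shift 7, deburr -> shift 3, drill -> shift 1, tap -> shift 5, grind -> shift 6, turn -> shift 2, finish -> shift 4.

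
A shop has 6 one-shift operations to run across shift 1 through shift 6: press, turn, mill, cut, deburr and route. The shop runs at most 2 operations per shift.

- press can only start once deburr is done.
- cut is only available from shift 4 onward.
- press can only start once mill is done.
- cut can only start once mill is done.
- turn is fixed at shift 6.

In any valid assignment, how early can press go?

shift 2

Precedence pushes press to at least shift 2.
press at shift 2 is achievable: turn=shift 6; press=shift 2; route=shift 2; mill=shift 1; deburr=shift 1; cut=shift 4.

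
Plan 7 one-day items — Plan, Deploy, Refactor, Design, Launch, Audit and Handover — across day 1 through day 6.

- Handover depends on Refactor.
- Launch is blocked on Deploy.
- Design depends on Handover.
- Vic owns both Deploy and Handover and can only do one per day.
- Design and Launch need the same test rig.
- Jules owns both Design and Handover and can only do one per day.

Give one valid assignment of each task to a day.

Refactor in day 1, Plan in day 1, Design in day 3, Launch in day 2, Audit in day 1, Handover in day 2, Deploy in day 1

Checking: Deploy(day 1) before Launch(day 2); Handover(day 2) before Design(day 3); Refactor(day 1) before Handover(day 2); Design(day 3) != Launch(day 2); Deploy(day 1) != Handover(day 2); Design(day 3) != Handover(day 2).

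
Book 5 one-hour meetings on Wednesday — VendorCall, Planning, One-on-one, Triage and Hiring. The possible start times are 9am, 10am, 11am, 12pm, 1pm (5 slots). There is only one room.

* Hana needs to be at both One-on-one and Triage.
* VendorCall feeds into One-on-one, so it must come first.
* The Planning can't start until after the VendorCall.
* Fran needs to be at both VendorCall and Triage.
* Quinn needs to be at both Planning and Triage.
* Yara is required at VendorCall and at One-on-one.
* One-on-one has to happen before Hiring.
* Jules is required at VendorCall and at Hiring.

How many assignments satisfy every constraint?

Splitting on VendorCall: it can be 9am (12), 10am (3). Listing each branch's schedules as (Planning, One-on-one, Triage, Hiring):
VendorCall=9am: (10am,11am,12pm,1pm) (10am,11am,1pm,12pm) (10am,12pm,11am,1pm) (11am,10am,12pm,1pm) (11am,10am,1pm,12pm) (11am,12pm,10am,1pm) (12pm,10am,11am,1pm) (12pm,10am,1pm,11am) (12pm,11am,10am,1pm) (1pm,10am,11am,12pm) (1pm,10am,12pm,11am) (1pm,11am,10am,12pm) — 12.
VendorCall=10am: (11am,12pm,9am,1pm) (12pm,11am,9am,1pm) (1pm,11am,9am,12pm) — 3.
Summing: 12 + 3 = 15.

15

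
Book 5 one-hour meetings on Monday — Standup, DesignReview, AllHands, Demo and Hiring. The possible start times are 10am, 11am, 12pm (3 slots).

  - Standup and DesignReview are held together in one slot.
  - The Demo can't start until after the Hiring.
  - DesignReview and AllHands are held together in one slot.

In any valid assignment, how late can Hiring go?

11am

Downstream work caps Hiring at 11am.
Hiring at 11am is achievable: Demo=12pm; AllHands=10am; Standup=10am; DesignReview=10am; Hiring=11am.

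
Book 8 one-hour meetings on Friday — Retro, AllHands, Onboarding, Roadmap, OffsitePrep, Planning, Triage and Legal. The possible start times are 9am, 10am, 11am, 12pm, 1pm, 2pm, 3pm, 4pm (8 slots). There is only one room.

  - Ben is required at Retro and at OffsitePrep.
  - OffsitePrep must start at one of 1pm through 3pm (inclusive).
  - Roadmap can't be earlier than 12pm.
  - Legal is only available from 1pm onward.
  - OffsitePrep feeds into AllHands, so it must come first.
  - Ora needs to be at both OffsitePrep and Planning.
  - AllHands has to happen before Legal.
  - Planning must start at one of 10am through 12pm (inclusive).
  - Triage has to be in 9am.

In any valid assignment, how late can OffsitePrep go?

2pm

OffsitePrep is available from 1pm; OffsitePrep's own window allows nothing later than 3pm; downstream work caps OffsitePrep at 2pm.
OffsitePrep at 2pm is achievable: Roadmap in 12pm, Legal in 4pm, Triage in 9am, Retro in 11am, OffsitePrep in 2pm, AllHands in 3pm, Planning in 10am, Onboarding in 1pm.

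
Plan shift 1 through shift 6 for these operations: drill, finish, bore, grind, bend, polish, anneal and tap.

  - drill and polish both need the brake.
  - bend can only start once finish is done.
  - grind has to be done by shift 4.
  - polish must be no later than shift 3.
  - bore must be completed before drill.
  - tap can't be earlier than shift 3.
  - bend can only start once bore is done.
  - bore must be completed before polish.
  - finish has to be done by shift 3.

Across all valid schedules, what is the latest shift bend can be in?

Precedence pushes bend to at least shift 2.
bend at shift 6 is achievable: polish -> shift 2; bend -> shift 6; drill -> shift 3; tap -> shift 3; finish -> shift 1; bore -> shift 1; anneal -> shift 1; grind -> shift 1.

shift 6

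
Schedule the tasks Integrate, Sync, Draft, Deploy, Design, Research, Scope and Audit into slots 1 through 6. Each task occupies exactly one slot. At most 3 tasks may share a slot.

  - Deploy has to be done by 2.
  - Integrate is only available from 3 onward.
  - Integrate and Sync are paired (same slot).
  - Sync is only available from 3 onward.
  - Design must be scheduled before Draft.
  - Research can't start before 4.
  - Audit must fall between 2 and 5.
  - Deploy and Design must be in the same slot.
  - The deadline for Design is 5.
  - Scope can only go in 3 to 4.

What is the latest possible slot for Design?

2

Design's own window allows nothing later than 5; Design must be in the same slot as Deploy, which can't be after 2, so Design is at most 2.
Design at 2 is achievable: Integrate -> 3; Sync -> 3; Audit -> 2; Research -> 4; Design -> 2; Draft -> 4; Deploy -> 2; Scope -> 3.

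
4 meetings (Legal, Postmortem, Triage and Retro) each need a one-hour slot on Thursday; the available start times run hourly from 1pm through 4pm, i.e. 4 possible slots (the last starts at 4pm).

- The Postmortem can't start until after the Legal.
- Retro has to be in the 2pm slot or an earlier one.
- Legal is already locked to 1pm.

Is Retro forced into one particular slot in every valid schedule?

No

Retro can be 1pm (e.g. Legal=1pm, Postmortem=2pm, Triage=1pm, Retro=1pm) or 2pm (e.g. Triage -> 1pm; Retro -> 2pm; Postmortem -> 2pm; Legal -> 1pm).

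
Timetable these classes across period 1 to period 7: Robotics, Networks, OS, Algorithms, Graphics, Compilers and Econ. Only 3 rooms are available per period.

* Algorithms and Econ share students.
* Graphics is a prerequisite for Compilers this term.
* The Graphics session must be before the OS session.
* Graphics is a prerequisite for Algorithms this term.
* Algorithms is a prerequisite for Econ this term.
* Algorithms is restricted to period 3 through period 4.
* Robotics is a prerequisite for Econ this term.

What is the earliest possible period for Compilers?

Precedence pushes Compilers to at least period 2.
Compilers at period 2 is achievable: Networks=period 1, Robotics=period 1, Compilers=period 2, Algorithms=period 3, Graphics=period 1, Econ=period 4, OS=period 2.

period 2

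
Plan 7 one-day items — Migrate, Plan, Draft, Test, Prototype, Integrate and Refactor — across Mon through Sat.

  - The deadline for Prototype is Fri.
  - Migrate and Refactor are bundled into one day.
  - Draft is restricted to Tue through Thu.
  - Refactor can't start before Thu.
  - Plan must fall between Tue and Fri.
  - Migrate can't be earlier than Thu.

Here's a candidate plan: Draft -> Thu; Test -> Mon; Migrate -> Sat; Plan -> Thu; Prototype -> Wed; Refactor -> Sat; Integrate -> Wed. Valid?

Yes, all constraints hold

Migrate and Refactor are bundled into one day — holds.
The deadline for Prototype is Fri — holds.
Plan must fall between Tue and Fri — holds.
Migrate can't be earlier than Thu — holds.
Draft is restricted to Tue through Thu — holds.
Refactor can't start before Thu — holds.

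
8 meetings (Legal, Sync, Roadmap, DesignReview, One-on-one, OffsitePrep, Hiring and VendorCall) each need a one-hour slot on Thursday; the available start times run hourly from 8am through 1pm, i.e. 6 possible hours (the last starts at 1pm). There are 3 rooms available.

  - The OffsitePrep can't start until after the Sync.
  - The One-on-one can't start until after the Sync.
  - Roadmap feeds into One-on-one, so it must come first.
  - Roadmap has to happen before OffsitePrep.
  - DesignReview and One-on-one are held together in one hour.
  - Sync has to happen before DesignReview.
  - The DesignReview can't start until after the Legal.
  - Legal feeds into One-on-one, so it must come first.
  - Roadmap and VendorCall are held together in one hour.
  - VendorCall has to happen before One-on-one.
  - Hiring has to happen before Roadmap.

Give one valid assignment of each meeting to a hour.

VendorCall=9am, Legal=8am, Roadmap=9am, Hiring=8am, Sync=8am, OffsitePrep=10am, DesignReview=10am, One-on-one=10am

Checking: Sync(8am) before DesignReview(10am); Sync(8am) before One-on-one(10am); Hiring(8am) before Roadmap(9am); Legal(8am) before One-on-one(10am); Sync(8am) before OffsitePrep(10am); Roadmap(9am) before OffsitePrep(10am); VendorCall(9am) before One-on-one(10am); Legal(8am) before DesignReview(10am); Roadmap(9am) before One-on-one(10am); Roadmap = VendorCall = 9am; DesignReview = One-on-one = 10am; max 3 per hour (cap 3).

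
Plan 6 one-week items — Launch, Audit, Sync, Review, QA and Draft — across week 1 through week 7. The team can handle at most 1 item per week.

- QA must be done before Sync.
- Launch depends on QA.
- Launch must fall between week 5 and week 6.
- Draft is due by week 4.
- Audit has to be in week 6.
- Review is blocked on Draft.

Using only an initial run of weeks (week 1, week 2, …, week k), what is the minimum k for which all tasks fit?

The precedence chain requires at least 2 distinct weeks.
With at most 1 per week and 6 tasks, at least 6 weeks are needed.
Audit can't be placed before week 6, so the schedule must run through at least week 6.
6 works (last occupied week: week 6): for example Sync -> week 3; Review -> week 4; QA -> week 2; Launch -> week 5; Draft -> week 1; Audit -> week 6.

6 weeks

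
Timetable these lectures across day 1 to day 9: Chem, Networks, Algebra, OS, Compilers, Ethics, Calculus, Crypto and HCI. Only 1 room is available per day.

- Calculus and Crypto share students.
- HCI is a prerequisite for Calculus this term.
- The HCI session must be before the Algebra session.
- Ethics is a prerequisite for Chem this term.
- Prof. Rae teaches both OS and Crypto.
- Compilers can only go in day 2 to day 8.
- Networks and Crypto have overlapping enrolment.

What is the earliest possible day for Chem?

day 2

Precedence pushes Chem to at least day 2.
Chem at day 2 is achievable: HCI=day 4, Chem=day 2, OS=day 8, Crypto=day 9, Compilers=day 3, Calculus=day 6, Ethics=day 1, Networks=day 7, Algebra=day 5.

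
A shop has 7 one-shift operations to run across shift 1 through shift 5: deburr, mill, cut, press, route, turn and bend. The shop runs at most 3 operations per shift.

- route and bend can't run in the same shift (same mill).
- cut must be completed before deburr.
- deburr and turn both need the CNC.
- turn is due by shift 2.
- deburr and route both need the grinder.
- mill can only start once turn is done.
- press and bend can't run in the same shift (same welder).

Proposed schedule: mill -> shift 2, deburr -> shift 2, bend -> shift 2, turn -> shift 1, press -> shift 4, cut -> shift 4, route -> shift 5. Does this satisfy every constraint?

No — it violates: cut must be completed before deburr

route and bend can't run in the same shift (same mill) — holds.
press and bend can't run in the same shift (same welder) — holds.
deburr and route both need the grinder — holds.
deburr and turn both need the CNC — holds.
cut must be completed before deburr — violated.
turn is due by shift 2 — holds.
mill can only start once turn is done — holds.
The shop runs at most 3 operations per shift — holds.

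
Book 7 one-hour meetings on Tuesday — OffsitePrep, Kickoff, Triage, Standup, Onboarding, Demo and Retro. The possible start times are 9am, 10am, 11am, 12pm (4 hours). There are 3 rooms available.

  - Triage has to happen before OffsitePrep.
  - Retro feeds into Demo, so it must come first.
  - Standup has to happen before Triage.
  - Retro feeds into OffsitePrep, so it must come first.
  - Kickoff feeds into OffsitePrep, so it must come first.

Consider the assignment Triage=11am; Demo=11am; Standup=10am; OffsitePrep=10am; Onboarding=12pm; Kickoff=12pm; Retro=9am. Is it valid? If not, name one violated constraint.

Retro feeds into OffsitePrep, so it must come first — holds.
Retro feeds into Demo, so it must come first — holds.
Standup has to happen before Triage — holds.
Kickoff feeds into OffsitePrep, so it must come first — violated.
Triage has to happen before OffsitePrep — violated.
There are 3 rooms available — holds.

No. Kickoff feeds into OffsitePrep, so it must come first is not satisfied.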